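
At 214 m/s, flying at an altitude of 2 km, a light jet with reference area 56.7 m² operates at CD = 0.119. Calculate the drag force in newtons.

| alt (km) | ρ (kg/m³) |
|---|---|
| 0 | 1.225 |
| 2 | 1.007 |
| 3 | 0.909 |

At 2 km, from the table: ρ = 1.007 kg/m³.
D = ½ρv²S·CD = ½ × 1.007 × 214² × 56.7 × 0.119 = 1.56×10^5 N ≈ 156 kN

D = 1.56×10^5 N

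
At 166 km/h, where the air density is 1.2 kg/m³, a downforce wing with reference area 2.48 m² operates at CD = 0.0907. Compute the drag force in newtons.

Convert speed: v = 166 km/h ÷ 3.6 = 46.11 m/s.
D = ½ρv²S·CD = ½ × 1.2 × 46.11² × 2.48 × 0.0907 = 287 N

D = 287 N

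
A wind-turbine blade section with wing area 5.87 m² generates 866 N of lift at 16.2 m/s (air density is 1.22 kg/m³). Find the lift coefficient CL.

From L = ½ρv²S·CL, rearranging gives CL = 2L/(ρv²S).
CL = 2 × 866 / (1.22 × 16.2² × 5.87) = 0.922

CL = 0.922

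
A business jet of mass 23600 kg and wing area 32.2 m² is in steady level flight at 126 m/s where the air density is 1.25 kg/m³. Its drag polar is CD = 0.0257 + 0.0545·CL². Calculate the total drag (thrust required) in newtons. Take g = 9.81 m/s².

In steady level flight, lift balances weight: W = mg = 23600 × 9.81 = 2.3152×10^5 N.
q = ½ρv² = ½ × 1.25 × 126² = 9922 Pa.
CL = 2W/(ρv²S) = 2×2.3152×10^5/(1.25×126²×32.2) = 0.7246.
CD = 0.0257 + 0.0545 × 0.7246² = 0.05432.
D = q·S·CD = 9922 × 32.2 × 0.05432 = 17350 N

D = 17400 N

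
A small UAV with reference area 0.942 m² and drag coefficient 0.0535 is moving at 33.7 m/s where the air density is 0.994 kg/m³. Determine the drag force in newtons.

D = 28.4 N

Dynamic pressure q = ½ρv² = ½ × 0.994 × 33.7² = 564.4 Pa.
D = q·S·CD = 564.4 × 0.942 × 0.0535 = 28.4 N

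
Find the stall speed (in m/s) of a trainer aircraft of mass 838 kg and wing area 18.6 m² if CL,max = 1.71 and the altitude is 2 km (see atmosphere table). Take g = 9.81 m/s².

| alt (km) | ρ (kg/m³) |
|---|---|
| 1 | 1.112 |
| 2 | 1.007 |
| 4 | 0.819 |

At 2 km, from the table: ρ = 1.007 kg/m³.
Stall occurs when L = W at CL,max. W = mg = 838 × 9.81 = 8221 N.
V_stall = √(2W/(ρ·S·CL,max)) = √(2 × 8221 / (1.007 × 18.6 × 1.71))
V_stall = √513.3 = 22.7 m/s

V_stall = 22.7 m/s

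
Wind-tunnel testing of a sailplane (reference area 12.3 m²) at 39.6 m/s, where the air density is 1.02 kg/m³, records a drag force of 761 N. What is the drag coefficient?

CD = 0.0774

From D = ½ρv²S·CD, rearranging gives CD = 2D/(ρv²S).
CD = 2 × 761 / (1.02 × 39.6² × 12.3) = 0.0774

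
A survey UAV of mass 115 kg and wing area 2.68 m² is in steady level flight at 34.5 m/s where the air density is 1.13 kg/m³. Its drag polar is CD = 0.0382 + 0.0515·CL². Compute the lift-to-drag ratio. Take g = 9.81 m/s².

L/D = 10.7

In steady level flight, lift balances weight: W = mg = 115 × 9.81 = 1128.2 N.
Dynamic pressure q = 0.5 × 1.13 × 34.5² = 672.5 Pa.
CL = 2W/(ρv²S) = 2×1128.2/(1.13×34.5²×2.68) = 0.626.
CD = 0.0382 + 0.0515 × 0.626² = 0.05838.
L/D = CL/CD = 0.626 / 0.05838 = 10.7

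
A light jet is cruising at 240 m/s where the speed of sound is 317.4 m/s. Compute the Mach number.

M = v/a = 240 / 317.4 = 0.756

M = 0.756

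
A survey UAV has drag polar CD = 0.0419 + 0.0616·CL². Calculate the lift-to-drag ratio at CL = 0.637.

L/D = 9.52

CD = 0.0419 + 0.0616 × 0.637² = 0.0669
L/D = CL/CD = 0.637 / 0.0669 = 9.52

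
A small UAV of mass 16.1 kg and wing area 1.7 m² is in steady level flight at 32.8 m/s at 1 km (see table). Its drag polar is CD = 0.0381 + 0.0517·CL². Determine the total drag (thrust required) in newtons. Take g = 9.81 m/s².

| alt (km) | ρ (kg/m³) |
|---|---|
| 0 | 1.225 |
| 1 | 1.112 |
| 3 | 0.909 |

D = 40 N

At 1 km, from the table: ρ = 1.112 kg/m³.
In steady level flight, lift balances weight: W = mg = 16.1 × 9.81 = 157.94 N.
q = ½ρv² = ½ × 1.112 × 32.8² = 598.2 Pa.
CL = W/(q·S) = 157.94 / (598.2 × 1.7) = 0.1553.
CD = 0.0381 + 0.0517 × 0.1553² = 0.03935.
D = q·S·CD = 598.2 × 1.7 × 0.03935 = 40.01 N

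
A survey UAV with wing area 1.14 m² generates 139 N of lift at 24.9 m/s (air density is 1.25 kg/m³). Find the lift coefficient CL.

From L = ½ρv²S·CL, rearranging gives CL = 2L/(ρv²S).
CL = 2 × 139 / (1.25 × 24.9² × 1.14) = 0.315

CL = 0.315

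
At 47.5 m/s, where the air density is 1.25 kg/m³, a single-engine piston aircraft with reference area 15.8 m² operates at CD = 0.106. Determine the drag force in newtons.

D = 2360 N

D = ½ρv²S·CD = ½ × 1.25 × 47.5² × 15.8 × 0.106 = 2360 N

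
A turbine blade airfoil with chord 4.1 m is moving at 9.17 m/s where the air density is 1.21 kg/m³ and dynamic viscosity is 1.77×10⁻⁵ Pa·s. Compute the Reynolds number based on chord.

Re = 2.57×10^6

Re = ρ·v·c/μ = 1.21 × 9.17 × 4.1 / (1.77×10⁻⁵) = 2.57×10^6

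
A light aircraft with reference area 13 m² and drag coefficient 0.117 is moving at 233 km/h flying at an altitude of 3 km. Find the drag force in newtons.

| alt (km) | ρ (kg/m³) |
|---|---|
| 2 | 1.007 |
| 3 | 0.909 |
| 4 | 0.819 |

D = 2900 N

At 3 km, from the table: ρ = 0.909 kg/m³.
Convert speed: v = 233 km/h ÷ 3.6 = 64.72 m/s.
Dynamic pressure q = ½ρv² = ½ × 0.909 × 64.72² = 1904 Pa.
D = q·S·CD = 1904 × 13 × 0.117 = 2900 N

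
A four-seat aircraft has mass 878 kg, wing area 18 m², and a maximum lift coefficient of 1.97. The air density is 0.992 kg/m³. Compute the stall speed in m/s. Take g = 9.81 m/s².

V_stall = 22.1 m/s

Stall occurs when L = W at CL,max. W = mg = 878 × 9.81 = 8613 N.
V_stall = √(2W/(ρ·S·CL,max)) = √(2 × 8613 / (0.992 × 18 × 1.97))
V_stall = √489.7 = 22.1 m/s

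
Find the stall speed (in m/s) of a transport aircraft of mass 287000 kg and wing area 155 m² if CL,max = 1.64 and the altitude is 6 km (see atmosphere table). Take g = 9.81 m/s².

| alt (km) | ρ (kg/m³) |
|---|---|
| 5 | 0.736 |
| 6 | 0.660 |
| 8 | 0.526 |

At 6 km, from the table: ρ = 0.660 kg/m³.
Weight W = mg = 287000 × 9.81 = 2.815×10^6 N.
From L = ½ρV²S·CL,max = W: V_stall = √(2W/(ρSCL,max)) = √(2·2.815×10^6/(0.66·155·1.64))
V_stall = √33560 = 183 m/s

V_stall = 183 m/s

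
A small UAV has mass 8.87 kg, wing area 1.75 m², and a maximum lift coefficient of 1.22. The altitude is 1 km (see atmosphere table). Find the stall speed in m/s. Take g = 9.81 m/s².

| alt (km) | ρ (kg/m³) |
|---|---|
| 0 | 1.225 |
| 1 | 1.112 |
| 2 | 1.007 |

V_stall = 8.56 m/s

At 1 km, from the table: ρ = 1.112 kg/m³.
Weight W = mg = 8.87 × 9.81 = 87.01 N.
V_stall = √(2W/(ρ·S·CL,max)) = √(2 × 87.01 / (1.112 × 1.75 × 1.22))
V_stall = √73.3 = 8.56 m/s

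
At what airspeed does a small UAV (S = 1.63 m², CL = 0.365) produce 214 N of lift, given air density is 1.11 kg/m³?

L = ½ρv²S·CL ⇒ v = √(2L/(ρ·S·CL))
v = √(2 × 214 / (1.11 × 1.63 × 0.365)) = √648.1 = 25.5 m/s

v = 25.5 m/s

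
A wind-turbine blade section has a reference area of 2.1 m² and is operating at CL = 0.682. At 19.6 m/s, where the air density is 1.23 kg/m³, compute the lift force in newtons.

L = ½ρv²S·CL = ½ × 1.23 × 19.6² × 2.1 × 0.682 = 338 N

L = 338 N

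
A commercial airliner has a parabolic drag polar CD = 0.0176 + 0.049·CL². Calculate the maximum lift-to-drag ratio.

For CD = CD0 + K·CL², (L/D)max occurs at CL* = √(CD0/K) and equals 1/(2√(K·CD0)).
(L/D)max = 1/(2√(0.049 × 0.0176)) = 1/(2 × 0.02937) = 17

(L/D)max = 17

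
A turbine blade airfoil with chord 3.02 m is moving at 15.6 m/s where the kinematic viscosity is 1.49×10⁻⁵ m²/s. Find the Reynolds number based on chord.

Re = v·c/ν = 15.6 × 3.02 / (1.49×10⁻⁵) = 3.16×10^6

Re = 3.16×10^6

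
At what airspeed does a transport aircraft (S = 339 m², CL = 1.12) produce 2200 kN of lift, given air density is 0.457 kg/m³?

v = 159 m/s

L = ½ρv²S·CL ⇒ v = √(2L/(ρ·S·CL))
v = √(2 × 2.2×10^6 / (0.457 × 339 × 1.12)) = √25360 = 159 m/s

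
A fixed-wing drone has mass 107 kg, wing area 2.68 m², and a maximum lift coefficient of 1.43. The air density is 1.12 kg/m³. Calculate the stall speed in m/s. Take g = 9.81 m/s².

At stall, lift equals weight: L = W = m·g = 107 × 9.81 = 1050 N.
From L = ½ρV²S·CL,max = W: V_stall = √(2W/(ρSCL,max)) = √(2·1050/(1.12·2.68·1.43))
V_stall = √489.1 = 22.1 m/s

V_stall = 22.1 m/s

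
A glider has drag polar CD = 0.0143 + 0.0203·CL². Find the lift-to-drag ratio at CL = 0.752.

CD = 0.0143 + 0.0203 × 0.752² = 0.02578
L/D = CL/CD = 0.752 / 0.02578 = 29.2

L/D = 29.2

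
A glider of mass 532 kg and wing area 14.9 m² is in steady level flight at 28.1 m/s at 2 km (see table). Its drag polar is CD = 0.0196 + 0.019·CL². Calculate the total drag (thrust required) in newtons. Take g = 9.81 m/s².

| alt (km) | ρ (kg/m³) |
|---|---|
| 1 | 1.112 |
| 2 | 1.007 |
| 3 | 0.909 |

D = 203 N

At 2 km, from the table: ρ = 1.007 kg/m³.
In steady level flight, lift balances weight: W = mg = 532 × 9.81 = 5218.9 N.
Dynamic pressure q = 0.5 × 1.007 × 28.1² = 397.6 Pa.
CL = W/(q·S) = 5218.9 / (397.6 × 14.9) = 0.881.
CD = 0.0196 + 0.019 × 0.881² = 0.03435.
D = q·S·CD = 397.6 × 14.9 × 0.03435 = 203.5 N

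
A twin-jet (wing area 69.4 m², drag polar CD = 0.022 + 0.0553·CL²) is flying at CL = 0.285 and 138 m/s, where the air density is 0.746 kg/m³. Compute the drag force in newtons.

CD = 0.022 + 0.0553 × 0.285² = 0.02649
D = ½ρv²S·CD = ½ × 0.746 × 138² × 69.4 × 0.02649 = 13100 N

D = 13100 N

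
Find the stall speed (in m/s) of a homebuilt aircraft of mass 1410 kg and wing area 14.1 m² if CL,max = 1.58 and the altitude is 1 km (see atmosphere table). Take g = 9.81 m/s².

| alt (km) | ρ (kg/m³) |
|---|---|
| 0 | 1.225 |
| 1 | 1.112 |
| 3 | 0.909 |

V_stall = 33.4 m/s

At 1 km, from the table: ρ = 1.112 kg/m³.
Weight W = mg = 1410 × 9.81 = 13830 N.
From L = ½ρV²S·CL,max = W: V_stall = √(2W/(ρSCL,max)) = √(2·13830/(1.112·14.1·1.58))
V_stall = √1117 = 33.4 m/s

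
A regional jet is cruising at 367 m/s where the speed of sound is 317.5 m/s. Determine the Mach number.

M = v/a = 367 / 317.5 = 1.16

M = 1.16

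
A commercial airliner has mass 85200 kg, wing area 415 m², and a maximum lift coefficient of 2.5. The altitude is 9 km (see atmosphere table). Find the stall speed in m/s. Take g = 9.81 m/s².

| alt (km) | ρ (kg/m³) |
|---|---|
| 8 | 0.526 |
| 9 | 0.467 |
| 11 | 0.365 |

V_stall = 58.7 m/s

At 9 km, from the table: ρ = 0.467 kg/m³.
Weight W = mg = 85200 × 9.81 = 8.358×10^5 N.
From L = ½ρV²S·CL,max = W: V_stall = √(2W/(ρSCL,max)) = √(2·8.358×10^5/(0.467·415·2.5))
V_stall = √3450 = 58.7 m/s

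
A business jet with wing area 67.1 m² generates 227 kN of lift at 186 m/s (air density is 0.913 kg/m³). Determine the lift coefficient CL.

CL = 0.214

From L = ½ρv²S·CL, rearranging gives CL = 2L/(ρv²S).
CL = 2 × 2.27×10^5 / (0.913 × 186² × 67.1) = 0.214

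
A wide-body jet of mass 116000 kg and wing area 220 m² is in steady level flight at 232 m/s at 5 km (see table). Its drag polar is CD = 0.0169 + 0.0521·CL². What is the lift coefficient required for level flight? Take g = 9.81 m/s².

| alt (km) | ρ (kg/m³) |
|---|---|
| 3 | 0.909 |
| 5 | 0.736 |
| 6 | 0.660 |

CL = 0.261

At 5 km, from the table: ρ = 0.736 kg/m³.
Weight W = mg = 116000 × 9.81 = 1.138×10^6 N; in level flight L = W.
q = ½ρv² = ½ × 0.736 × 232² = 19810 Pa.
CL = 2W/(ρv²S) = 2×1.138×10^6/(0.736×232²×220) = 0.2611.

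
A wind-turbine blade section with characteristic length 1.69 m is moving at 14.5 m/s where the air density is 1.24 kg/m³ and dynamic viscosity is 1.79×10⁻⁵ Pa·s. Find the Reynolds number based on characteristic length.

Re = 1.7×10^6

Re = ρ·v·c/μ = 1.24 × 14.5 × 1.69 / (1.79×10⁻⁵) = 1.7×10^6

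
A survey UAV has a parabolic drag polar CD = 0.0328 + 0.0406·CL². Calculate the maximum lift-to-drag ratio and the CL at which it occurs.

For CD = CD0 + K·CL², (L/D)max occurs at CL* = √(CD0/K) and equals 1/(2√(K·CD0)).
(L/D)max = 1/(2√(0.0406 × 0.0328)) = 1/(2 × 0.03649) = 13.7
CL* = √(0.0328/0.0406) = 0.899

(L/D)max = 13.7, at CL = 0.899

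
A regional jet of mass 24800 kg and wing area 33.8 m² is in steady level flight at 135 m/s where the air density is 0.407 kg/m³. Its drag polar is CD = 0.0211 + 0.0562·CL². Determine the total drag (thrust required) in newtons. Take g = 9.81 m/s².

D = 29200 N

Level flight ⇒ L = W = m·g = 24800 × 9.81 = 2.4329×10^5 N.
Dynamic pressure q = 0.5 × 0.407 × 135² = 3709 Pa.
CL = 2W/(ρv²S) = 2×2.4329×10^5/(0.407×135²×33.8) = 1.941.
CD = 0.0211 + 0.0562 × 1.941² = 0.2328.
D = q·S·CD = 3709 × 33.8 × 0.2328 = 29180 N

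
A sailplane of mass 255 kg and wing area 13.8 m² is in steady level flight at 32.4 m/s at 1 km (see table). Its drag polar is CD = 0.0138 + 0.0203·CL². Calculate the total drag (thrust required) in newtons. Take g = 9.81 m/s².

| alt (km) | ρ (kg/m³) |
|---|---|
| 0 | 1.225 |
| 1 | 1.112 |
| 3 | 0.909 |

D = 127 N

At 1 km, from the table: ρ = 1.112 kg/m³.
Level flight ⇒ L = W = m·g = 255 × 9.81 = 2501.6 N.
Dynamic pressure q = 0.5 × 1.112 × 32.4² = 583.7 Pa.
CL = W/(q·S) = 2501.6 / (583.7 × 13.8) = 0.3106.
CD = 0.0138 + 0.0203 × 0.3106² = 0.01576.
D = q·S·CD = 583.7 × 13.8 × 0.01576 = 126.9 N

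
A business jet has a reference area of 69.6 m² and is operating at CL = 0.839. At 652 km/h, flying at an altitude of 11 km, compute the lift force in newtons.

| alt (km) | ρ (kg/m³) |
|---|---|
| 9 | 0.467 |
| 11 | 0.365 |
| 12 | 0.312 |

L = 3.5×10^5 N

At 11 km, from the table: ρ = 0.365 kg/m³.
Convert speed: v = 652 km/h ÷ 3.6 = 181.1 m/s.
Dynamic pressure q = ½ρv² = ½ × 0.365 × 181.1² = 5986 Pa.
L = q·S·CL = 5986 × 69.6 × 0.839 = 3.5×10^5 N ≈ 350 kN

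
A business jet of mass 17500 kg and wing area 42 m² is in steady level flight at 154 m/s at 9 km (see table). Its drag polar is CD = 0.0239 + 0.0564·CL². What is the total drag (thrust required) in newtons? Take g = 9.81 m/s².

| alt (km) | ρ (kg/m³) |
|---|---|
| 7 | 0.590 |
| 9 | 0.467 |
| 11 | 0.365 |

At 9 km, from the table: ρ = 0.467 kg/m³.
Level flight ⇒ L = W = m·g = 17500 × 9.81 = 1.7168×10^5 N.
q = ½ρv² = ½ × 0.467 × 154² = 5538 Pa.
Required CL = L/(qS) = 1.7168×10^5/(5538·42) = 0.7381.
CD = 0.0239 + 0.0564 × 0.7381² = 0.05463.
D = q·S·CD = 5538 × 42 × 0.05463 = 12710 N

D = 12700 N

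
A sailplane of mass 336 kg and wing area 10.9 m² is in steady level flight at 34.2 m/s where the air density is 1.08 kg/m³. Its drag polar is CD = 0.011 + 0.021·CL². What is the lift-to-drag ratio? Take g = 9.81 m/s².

L/D = 30.3

In steady level flight, lift balances weight: W = mg = 336 × 9.81 = 3296.2 N.
Dynamic pressure q = 0.5 × 1.08 × 34.2² = 631.6 Pa.
CL = 2W/(ρv²S) = 2×3296.2/(1.08×34.2²×10.9) = 0.4788.
CD = 0.011 + 0.021 × 0.4788² = 0.01581.
L/D = CL/CD = 0.4788 / 0.01581 = 30.3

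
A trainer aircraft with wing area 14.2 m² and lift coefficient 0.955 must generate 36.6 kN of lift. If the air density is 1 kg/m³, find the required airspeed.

L = ½ρv²S·CL ⇒ v = √(2L/(ρ·S·CL))
v = √(2 × 36600 / (1 × 14.2 × 0.955)) = √5398 = 73.5 m/s

v = 73.5 m/s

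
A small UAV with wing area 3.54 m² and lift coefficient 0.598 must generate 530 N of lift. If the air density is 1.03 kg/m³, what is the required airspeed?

L = ½ρv²S·CL ⇒ v = √(2L/(ρ·S·CL))
v = √(2 × 530 / (1.03 × 3.54 × 0.598)) = √486.1 = 22 m/s

v = 22 m/s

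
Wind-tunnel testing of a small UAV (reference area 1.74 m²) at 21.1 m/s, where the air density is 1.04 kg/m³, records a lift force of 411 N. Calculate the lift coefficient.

From L = ½ρv²S·CL, rearranging gives CL = 2L/(ρv²S).
CL = 2 × 411 / (1.04 × 21.1² × 1.74) = 1.02

CL = 1.02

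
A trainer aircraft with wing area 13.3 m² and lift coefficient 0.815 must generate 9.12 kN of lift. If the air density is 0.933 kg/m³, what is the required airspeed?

L = ½ρv²S·CL ⇒ v = √(2L/(ρ·S·CL))
v = √(2 × 9120 / (0.933 × 13.3 × 0.815)) = √1804 = 42.5 m/s

v = 42.5 m/s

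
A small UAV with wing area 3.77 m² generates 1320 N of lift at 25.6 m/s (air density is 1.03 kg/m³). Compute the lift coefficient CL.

From L = ½ρv²S·CL, rearranging gives CL = 2L/(ρv²S).
CL = 2 × 1320 / (1.03 × 25.6² × 3.77) = 1.04

CL = 1.04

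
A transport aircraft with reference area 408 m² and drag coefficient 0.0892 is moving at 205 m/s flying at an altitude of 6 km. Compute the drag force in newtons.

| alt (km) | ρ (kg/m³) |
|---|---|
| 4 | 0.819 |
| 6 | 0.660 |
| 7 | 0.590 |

At 6 km, from the table: ρ = 0.660 kg/m³.
D = ½ρv²S·CD = ½ × 0.66 × 205² × 408 × 0.0892 = 5.05×10^5 N ≈ 505 kN

D = 5.05×10^5 N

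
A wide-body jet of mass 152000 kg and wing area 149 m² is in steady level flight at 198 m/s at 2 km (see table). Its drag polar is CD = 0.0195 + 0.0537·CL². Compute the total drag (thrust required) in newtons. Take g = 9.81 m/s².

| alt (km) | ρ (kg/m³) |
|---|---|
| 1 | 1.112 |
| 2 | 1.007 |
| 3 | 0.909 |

D = 97900 N

At 2 km, from the table: ρ = 1.007 kg/m³.
Weight W = mg = 152000 × 9.81 = 1.4911×10^6 N; in level flight L = W.
q = ½ρv² = ½ × 1.007 × 198² = 19740 Pa.
Required CL = L/(qS) = 1.4911×10^6/(19740·149) = 0.507.
CD = 0.0195 + 0.0537 × 0.507² = 0.0333.
D = q·S·CD = 19740 × 149 × 0.0333 = 97950 N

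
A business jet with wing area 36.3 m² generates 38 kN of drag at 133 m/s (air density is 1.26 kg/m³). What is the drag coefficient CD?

From D = ½ρv²S·CD, rearranging gives CD = 2D/(ρv²S).
CD = 2 × 38000 / (1.26 × 133² × 36.3) = 0.0939

CD = 0.0939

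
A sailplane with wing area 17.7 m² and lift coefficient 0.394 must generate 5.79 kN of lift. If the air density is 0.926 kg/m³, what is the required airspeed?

v = 42.3 m/s

L = ½ρv²S·CL ⇒ v = √(2L/(ρ·S·CL))
v = √(2 × 5790 / (0.926 × 17.7 × 0.394)) = √1793 = 42.3 m/s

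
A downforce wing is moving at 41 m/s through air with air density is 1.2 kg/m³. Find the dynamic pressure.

q = ½ρv² = ½ × 1.2 × 41² = 1010 Pa

q = 1010 Pa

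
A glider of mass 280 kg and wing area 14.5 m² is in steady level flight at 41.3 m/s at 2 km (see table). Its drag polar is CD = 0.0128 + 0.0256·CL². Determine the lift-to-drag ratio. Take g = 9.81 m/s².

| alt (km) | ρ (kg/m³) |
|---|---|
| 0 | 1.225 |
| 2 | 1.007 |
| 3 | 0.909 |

At 2 km, from the table: ρ = 1.007 kg/m³.
Level flight ⇒ L = W = m·g = 280 × 9.81 = 2746.8 N.
Dynamic pressure q = 0.5 × 1.007 × 41.3² = 858.8 Pa.
CL = 2W/(ρv²S) = 2×2746.8/(1.007×41.3²×14.5) = 0.2206.
CD = 0.0128 + 0.0256 × 0.2206² = 0.01405.
L/D = CL/CD = 0.2206 / 0.01405 = 15.7

L/D = 15.7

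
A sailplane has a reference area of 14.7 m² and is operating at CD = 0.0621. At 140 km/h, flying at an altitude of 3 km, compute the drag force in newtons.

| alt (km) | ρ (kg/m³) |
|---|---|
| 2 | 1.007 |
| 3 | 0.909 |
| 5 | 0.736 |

At 3 km, from the table: ρ = 0.909 kg/m³.
Convert speed: v = 140 km/h ÷ 3.6 = 38.89 m/s.
Dynamic pressure q = ½ρv² = ½ × 0.909 × 38.89² = 687.4 Pa.
D = q·S·CD = 687.4 × 14.7 × 0.0621 = 627 N

D = 627 N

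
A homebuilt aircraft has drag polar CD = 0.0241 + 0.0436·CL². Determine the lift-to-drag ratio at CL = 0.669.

L/D = 15.3

CD = 0.0241 + 0.0436 × 0.669² = 0.04361
L/D = CL/CD = 0.669 / 0.04361 = 15.3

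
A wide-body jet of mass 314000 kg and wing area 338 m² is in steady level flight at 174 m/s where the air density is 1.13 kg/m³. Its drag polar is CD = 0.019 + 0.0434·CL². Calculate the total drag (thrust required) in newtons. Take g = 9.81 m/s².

D = 1.81×10^5 N

In steady level flight, lift balances weight: W = mg = 314000 × 9.81 = 3.0803×10^6 N.
Dynamic pressure q = 0.5 × 1.13 × 174² = 17110 Pa.
CL = 2W/(ρv²S) = 2×3.0803×10^6/(1.13×174²×338) = 0.5328.
CD = 0.019 + 0.0434 × 0.5328² = 0.03132.
D = q·S·CD = 17110 × 338 × 0.03132 = 1.811×10^5 N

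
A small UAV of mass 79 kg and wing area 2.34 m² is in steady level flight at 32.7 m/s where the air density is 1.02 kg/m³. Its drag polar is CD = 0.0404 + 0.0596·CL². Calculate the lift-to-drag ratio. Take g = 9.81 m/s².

L/D = 9.74

Weight W = mg = 79 × 9.81 = 774.99 N; in level flight L = W.
q = ½ρv² = ½ × 1.02 × 32.7² = 545.3 Pa.
Required CL = L/(qS) = 774.99/(545.3·2.34) = 0.6073.
CD = 0.0404 + 0.0596 × 0.6073² = 0.06238.
L/D = CL/CD = 0.6073 / 0.06238 = 9.74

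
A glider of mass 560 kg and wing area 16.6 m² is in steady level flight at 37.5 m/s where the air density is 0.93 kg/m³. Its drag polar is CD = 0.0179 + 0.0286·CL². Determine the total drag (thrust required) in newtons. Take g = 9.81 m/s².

Level flight ⇒ L = W = m·g = 560 × 9.81 = 5493.6 N.
Dynamic pressure q = 0.5 × 0.93 × 37.5² = 653.9 Pa.
Required CL = L/(qS) = 5493.6/(653.9·16.6) = 0.5061.
CD = 0.0179 + 0.0286 × 0.5061² = 0.02523.
D = q·S·CD = 653.9 × 16.6 × 0.02523 = 273.8 N

D = 274 N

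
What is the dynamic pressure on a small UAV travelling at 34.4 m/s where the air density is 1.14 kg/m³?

q = 675 Pa

q = ½ρv² = ½ × 1.14 × 34.4² = 675 Pa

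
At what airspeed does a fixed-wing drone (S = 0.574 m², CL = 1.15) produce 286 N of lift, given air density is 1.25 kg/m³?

L = ½ρv²S·CL ⇒ v = √(2L/(ρ·S·CL))
v = √(2 × 286 / (1.25 × 0.574 × 1.15)) = √693.2 = 26.3 m/s

v = 26.3 m/s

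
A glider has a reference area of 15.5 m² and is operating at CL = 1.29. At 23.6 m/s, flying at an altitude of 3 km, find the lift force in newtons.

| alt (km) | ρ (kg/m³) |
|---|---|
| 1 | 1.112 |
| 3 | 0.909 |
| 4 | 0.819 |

At 3 km, from the table: ρ = 0.909 kg/m³.
L = ½ρv²S·CL = ½ × 0.909 × 23.6² × 15.5 × 1.29 = 5060 N ≈ 5.06 kN

L = 5060 N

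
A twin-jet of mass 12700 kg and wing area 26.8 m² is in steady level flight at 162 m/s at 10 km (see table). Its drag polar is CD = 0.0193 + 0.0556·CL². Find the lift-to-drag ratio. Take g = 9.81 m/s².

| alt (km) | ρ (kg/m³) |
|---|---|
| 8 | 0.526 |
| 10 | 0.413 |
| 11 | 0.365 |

At 10 km, from the table: ρ = 0.413 kg/m³.
Level flight ⇒ L = W = m·g = 12700 × 9.81 = 1.2459×10^5 N.
Dynamic pressure q = 0.5 × 0.413 × 162² = 5419 Pa.
CL = W/(q·S) = 1.2459×10^5 / (5419 × 26.8) = 0.8578.
CD = 0.0193 + 0.0556 × 0.8578² = 0.06021.
L/D = CL/CD = 0.8578 / 0.06021 = 14.2

L/D = 14.2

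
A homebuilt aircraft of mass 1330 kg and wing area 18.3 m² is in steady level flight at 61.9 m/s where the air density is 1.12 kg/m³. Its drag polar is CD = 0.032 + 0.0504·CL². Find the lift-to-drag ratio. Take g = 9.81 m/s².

L/D = 8.85

Weight W = mg = 1330 × 9.81 = 13047 N; in level flight L = W.
Dynamic pressure q = 0.5 × 1.12 × 61.9² = 2146 Pa.
CL = W/(q·S) = 13047 / (2146 × 18.3) = 0.3323.
CD = 0.032 + 0.0504 × 0.3323² = 0.03756.
L/D = CL/CD = 0.3323 / 0.03756 = 8.85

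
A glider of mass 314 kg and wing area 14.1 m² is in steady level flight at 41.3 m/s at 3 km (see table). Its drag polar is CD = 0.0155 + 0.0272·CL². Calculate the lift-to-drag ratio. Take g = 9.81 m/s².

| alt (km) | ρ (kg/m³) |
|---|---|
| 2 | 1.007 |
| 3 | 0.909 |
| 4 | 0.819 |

At 3 km, from the table: ρ = 0.909 kg/m³.
Level flight ⇒ L = W = m·g = 314 × 9.81 = 3080.3 N.
q = ½ρv² = ½ × 0.909 × 41.3² = 775.2 Pa.
Required CL = L/(qS) = 3080.3/(775.2·14.1) = 0.2818.
CD = 0.0155 + 0.0272 × 0.2818² = 0.01766.
L/D = CL/CD = 0.2818 / 0.01766 = 16

L/D = 16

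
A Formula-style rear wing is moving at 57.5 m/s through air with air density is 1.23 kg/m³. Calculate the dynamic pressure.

q = ½ρv² = ½ × 1.23 × 57.5² = 2030 Pa

q = 2030 Pa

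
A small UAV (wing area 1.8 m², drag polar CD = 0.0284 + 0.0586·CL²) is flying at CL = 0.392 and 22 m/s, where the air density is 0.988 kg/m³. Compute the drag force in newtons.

CD = 0.0284 + 0.0586 × 0.392² = 0.0374
D = ½ρv²S·CD = ½ × 0.988 × 22² × 1.8 × 0.0374 = 16.1 N

D = 16.1 N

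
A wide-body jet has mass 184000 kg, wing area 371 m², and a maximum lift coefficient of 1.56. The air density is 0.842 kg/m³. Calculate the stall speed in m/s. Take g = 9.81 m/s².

Weight W = mg = 184000 × 9.81 = 1.805×10^6 N.
V_stall = √(2W/(ρ·S·CL,max)) = √(2 × 1.805×10^6 / (0.842 × 371 × 1.56))
V_stall = √7408 = 86.1 m/s

V_stall = 86.1 m/s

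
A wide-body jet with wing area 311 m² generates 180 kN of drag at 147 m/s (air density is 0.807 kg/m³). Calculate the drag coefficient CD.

CD = 0.0664

From D = ½ρv²S·CD, rearranging gives CD = 2D/(ρv²S).
CD = 2 × 1.8×10^5 / (0.807 × 147² × 311) = 0.0664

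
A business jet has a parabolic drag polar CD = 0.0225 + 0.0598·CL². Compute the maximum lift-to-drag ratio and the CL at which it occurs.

(L/D)max = 13.6, at CL = 0.613

For CD = CD0 + K·CL², (L/D)max occurs at CL* = √(CD0/K) and equals 1/(2√(K·CD0)).
(L/D)max = 1/(2√(0.0598 × 0.0225)) = 1/(2 × 0.03668) = 13.6
CL* = √(0.0225/0.0598) = 0.613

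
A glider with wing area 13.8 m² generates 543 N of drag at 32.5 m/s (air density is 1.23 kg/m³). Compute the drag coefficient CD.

CD = 0.0606

From D = ½ρv²S·CD, rearranging gives CD = 2D/(ρv²S).
CD = 2 × 543 / (1.23 × 32.5² × 13.8) = 0.0606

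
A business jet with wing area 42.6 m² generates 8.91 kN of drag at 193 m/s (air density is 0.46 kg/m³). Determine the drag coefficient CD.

CD = 0.0244

From D = ½ρv²S·CD, rearranging gives CD = 2D/(ρv²S).
CD = 2 × 8910 / (0.46 × 193² × 42.6) = 0.0244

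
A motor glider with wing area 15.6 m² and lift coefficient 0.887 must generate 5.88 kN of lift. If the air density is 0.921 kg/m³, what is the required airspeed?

v = 30.4 m/s

L = ½ρv²S·CL ⇒ v = √(2L/(ρ·S·CL))
v = √(2 × 5880 / (0.921 × 15.6 × 0.887)) = √922.8 = 30.4 m/s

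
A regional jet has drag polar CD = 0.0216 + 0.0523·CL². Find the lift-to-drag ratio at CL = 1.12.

CD = 0.0216 + 0.0523 × 1.12² = 0.08721
L/D = CL/CD = 1.12 / 0.08721 = 12.8

L/D = 12.8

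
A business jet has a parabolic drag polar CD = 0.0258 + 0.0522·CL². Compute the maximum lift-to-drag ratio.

(L/D)max = 13.6

For CD = CD0 + K·CL², (L/D)max occurs at CL* = √(CD0/K) and equals 1/(2√(K·CD0)).
(L/D)max = 1/(2√(0.0522 × 0.0258)) = 1/(2 × 0.0367) = 13.6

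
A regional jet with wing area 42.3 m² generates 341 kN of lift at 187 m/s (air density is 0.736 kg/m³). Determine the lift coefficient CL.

CL = 0.626

From L = ½ρv²S·CL, rearranging gives CL = 2L/(ρv²S).
CL = 2 × 3.41×10^5 / (0.736 × 187² × 42.3) = 0.626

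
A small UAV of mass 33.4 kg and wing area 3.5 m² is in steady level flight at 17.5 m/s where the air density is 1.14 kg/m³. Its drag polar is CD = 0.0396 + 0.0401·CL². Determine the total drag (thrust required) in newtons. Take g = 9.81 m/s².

D = 31.2 N

Weight W = mg = 33.4 × 9.81 = 327.65 N; in level flight L = W.
Dynamic pressure q = 0.5 × 1.14 × 17.5² = 174.6 Pa.
CL = W/(q·S) = 327.65 / (174.6 × 3.5) = 0.5363.
CD = 0.0396 + 0.0401 × 0.5363² = 0.05113.
D = q·S·CD = 174.6 × 3.5 × 0.05113 = 31.24 N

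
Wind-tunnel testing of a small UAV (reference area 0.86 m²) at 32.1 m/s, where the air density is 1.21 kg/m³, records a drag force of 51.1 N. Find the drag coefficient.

CD = 0.0953

From D = ½ρv²S·CD, rearranging gives CD = 2D/(ρv²S).
CD = 2 × 51.1 / (1.21 × 32.1² × 0.86) = 0.0953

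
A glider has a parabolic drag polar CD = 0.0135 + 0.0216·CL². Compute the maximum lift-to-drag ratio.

(L/D)max = 29.3

For CD = CD0 + K·CL², (L/D)max occurs at CL* = √(CD0/K) and equals 1/(2√(K·CD0)).
(L/D)max = 1/(2√(0.0216 × 0.0135)) = 1/(2 × 0.01708) = 29.3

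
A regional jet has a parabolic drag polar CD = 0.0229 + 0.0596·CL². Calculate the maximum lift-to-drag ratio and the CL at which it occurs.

(L/D)max = 13.5, at CL = 0.62

For CD = CD0 + K·CL², (L/D)max occurs at CL* = √(CD0/K) and equals 1/(2√(K·CD0)).
(L/D)max = 1/(2√(0.0596 × 0.0229)) = 1/(2 × 0.03694) = 13.5
CL* = √(0.0229/0.0596) = 0.62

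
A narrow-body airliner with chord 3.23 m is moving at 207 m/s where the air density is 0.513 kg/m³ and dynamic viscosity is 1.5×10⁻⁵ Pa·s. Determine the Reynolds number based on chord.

Re = 2.29×10^7

Re = ρ·v·c/μ = 0.513 × 207 × 3.23 / (1.5×10⁻⁵) = 2.29×10^7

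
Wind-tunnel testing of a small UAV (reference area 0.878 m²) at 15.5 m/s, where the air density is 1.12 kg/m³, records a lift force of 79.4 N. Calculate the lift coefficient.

CL = 0.672

From L = ½ρv²S·CL, rearranging gives CL = 2L/(ρv²S).
CL = 2 × 79.4 / (1.12 × 15.5² × 0.878) = 0.672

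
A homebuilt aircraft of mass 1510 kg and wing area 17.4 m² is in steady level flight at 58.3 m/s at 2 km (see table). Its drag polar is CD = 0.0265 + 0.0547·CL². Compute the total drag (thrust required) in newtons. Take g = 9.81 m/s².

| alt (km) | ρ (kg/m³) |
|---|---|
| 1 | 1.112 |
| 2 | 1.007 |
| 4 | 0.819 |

At 2 km, from the table: ρ = 1.007 kg/m³.
Level flight ⇒ L = W = m·g = 1510 × 9.81 = 14813 N.
Dynamic pressure q = 0.5 × 1.007 × 58.3² = 1711 Pa.
Required CL = L/(qS) = 14813/(1711·17.4) = 0.4975.
CD = 0.0265 + 0.0547 × 0.4975² = 0.04004.
D = q·S·CD = 1711 × 17.4 × 0.04004 = 1192 N

D = 1190 N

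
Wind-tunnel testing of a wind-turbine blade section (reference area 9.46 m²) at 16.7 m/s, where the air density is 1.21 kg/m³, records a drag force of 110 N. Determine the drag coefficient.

CD = 0.0689

From D = ½ρv²S·CD, rearranging gives CD = 2D/(ρv²S).
CD = 2 × 110 / (1.21 × 16.7² × 9.46) = 0.0689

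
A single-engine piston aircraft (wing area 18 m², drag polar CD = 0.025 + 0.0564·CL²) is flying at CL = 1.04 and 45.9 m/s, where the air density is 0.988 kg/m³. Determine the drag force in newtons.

CD = 0.025 + 0.0564 × 1.04² = 0.086
D = ½ρv²S·CD = ½ × 0.988 × 45.9² × 18 × 0.086 = 1610 N

D = 1610 N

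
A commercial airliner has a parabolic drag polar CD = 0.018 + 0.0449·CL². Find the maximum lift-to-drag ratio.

(L/D)max = 17.6

For CD = CD0 + K·CL², (L/D)max occurs at CL* = √(CD0/K) and equals 1/(2√(K·CD0)).
(L/D)max = 1/(2√(0.0449 × 0.018)) = 1/(2 × 0.02843) = 17.6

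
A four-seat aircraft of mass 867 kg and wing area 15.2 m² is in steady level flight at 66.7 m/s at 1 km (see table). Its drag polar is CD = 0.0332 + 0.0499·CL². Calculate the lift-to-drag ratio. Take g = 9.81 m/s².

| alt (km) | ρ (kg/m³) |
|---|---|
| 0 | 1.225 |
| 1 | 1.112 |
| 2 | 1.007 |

L/D = 6.33

At 1 km, from the table: ρ = 1.112 kg/m³.
Level flight ⇒ L = W = m·g = 867 × 9.81 = 8505.3 N.
Dynamic pressure q = 0.5 × 1.112 × 66.7² = 2474 Pa.
CL = 2W/(ρv²S) = 2×8505.3/(1.112×66.7²×15.2) = 0.2262.
CD = 0.0332 + 0.0499 × 0.2262² = 0.03575.
L/D = CL/CD = 0.2262 / 0.03575 = 6.33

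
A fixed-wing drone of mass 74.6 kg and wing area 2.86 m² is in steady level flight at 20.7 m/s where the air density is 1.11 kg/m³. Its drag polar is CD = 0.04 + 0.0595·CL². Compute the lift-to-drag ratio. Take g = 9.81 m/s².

Weight W = mg = 74.6 × 9.81 = 731.83 N; in level flight L = W.
Dynamic pressure q = 0.5 × 1.11 × 20.7² = 237.8 Pa.
Required CL = L/(qS) = 731.83/(237.8·2.86) = 1.076.
CD = 0.04 + 0.0595 × 1.076² = 0.1089.
L/D = CL/CD = 1.076 / 0.1089 = 9.88

L/D = 9.88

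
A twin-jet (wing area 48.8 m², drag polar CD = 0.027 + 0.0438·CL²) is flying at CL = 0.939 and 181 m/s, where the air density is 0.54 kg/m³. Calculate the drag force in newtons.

CD = 0.027 + 0.0438 × 0.939² = 0.06562
D = ½ρv²S·CD = ½ × 0.54 × 181² × 48.8 × 0.06562 = 28300 N

D = 28300 N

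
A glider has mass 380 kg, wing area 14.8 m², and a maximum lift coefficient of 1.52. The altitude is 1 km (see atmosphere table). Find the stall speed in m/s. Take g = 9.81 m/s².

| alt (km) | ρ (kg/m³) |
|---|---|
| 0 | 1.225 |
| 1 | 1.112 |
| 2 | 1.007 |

V_stall = 17.3 m/s

At 1 km, from the table: ρ = 1.112 kg/m³.
Stall occurs when L = W at CL,max. W = mg = 380 × 9.81 = 3728 N.
From L = ½ρV²S·CL,max = W: V_stall = √(2W/(ρSCL,max)) = √(2·3728/(1.112·14.8·1.52))
V_stall = √298 = 17.3 m/s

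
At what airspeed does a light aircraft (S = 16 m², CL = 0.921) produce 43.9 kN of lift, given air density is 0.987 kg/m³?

v = 77.7 m/s

L = ½ρv²S·CL ⇒ v = √(2L/(ρ·S·CL))
v = √(2 × 43900 / (0.987 × 16 × 0.921)) = √6037 = 77.7 m/s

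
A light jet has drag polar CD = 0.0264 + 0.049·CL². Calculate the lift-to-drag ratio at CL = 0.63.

CD = 0.0264 + 0.049 × 0.63² = 0.04585
L/D = CL/CD = 0.63 / 0.04585 = 13.7

L/D = 13.7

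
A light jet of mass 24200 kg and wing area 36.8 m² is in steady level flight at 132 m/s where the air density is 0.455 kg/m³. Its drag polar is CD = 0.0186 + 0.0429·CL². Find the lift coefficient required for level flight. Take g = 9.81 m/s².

CL = 1.63

Weight W = mg = 24200 × 9.81 = 2.374×10^5 N; in level flight L = W.
Dynamic pressure q = 0.5 × 0.455 × 132² = 3964 Pa.
Required CL = L/(qS) = 2.374×10^5/(3964·36.8) = 1.627.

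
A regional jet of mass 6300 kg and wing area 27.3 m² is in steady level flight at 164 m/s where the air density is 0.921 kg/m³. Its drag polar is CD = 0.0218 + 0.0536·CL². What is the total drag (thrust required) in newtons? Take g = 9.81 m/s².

D = 7980 N

Level flight ⇒ L = W = m·g = 6300 × 9.81 = 61803 N.
Dynamic pressure q = 0.5 × 0.921 × 164² = 12390 Pa.
Required CL = L/(qS) = 61803/(12390·27.3) = 0.1828.
CD = 0.0218 + 0.0536 × 0.1828² = 0.02359.
D = q·S·CD = 12390 × 27.3 × 0.02359 = 7977 N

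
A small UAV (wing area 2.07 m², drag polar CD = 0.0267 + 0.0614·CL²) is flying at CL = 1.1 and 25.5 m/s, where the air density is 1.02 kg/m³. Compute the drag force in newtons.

D = 69.3 N

CD = 0.0267 + 0.0614 × 1.1² = 0.101
D = ½ρv²S·CD = ½ × 1.02 × 25.5² × 2.07 × 0.101 = 69.3 N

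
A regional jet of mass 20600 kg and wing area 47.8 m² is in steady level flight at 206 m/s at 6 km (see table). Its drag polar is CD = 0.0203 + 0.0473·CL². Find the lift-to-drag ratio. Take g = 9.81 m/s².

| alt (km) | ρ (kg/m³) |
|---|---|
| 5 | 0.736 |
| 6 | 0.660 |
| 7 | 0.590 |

L/D = 12.3

At 6 km, from the table: ρ = 0.660 kg/m³.
Level flight ⇒ L = W = m·g = 20600 × 9.81 = 2.0209×10^5 N.
q = ½ρv² = ½ × 0.66 × 206² = 14000 Pa.
CL = W/(q·S) = 2.0209×10^5 / (14000 × 47.8) = 0.3019.
CD = 0.0203 + 0.0473 × 0.3019² = 0.02461.
L/D = CL/CD = 0.3019 / 0.02461 = 12.3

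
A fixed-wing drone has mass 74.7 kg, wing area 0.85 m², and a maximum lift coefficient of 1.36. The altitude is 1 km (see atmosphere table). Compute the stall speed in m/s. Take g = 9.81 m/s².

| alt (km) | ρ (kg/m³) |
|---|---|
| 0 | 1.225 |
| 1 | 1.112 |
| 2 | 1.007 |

V_stall = 33.8 m/s

At 1 km, from the table: ρ = 1.112 kg/m³.
At stall, lift equals weight: L = W = m·g = 74.7 × 9.81 = 732.8 N.
From L = ½ρV²S·CL,max = W: V_stall = √(2W/(ρSCL,max)) = √(2·732.8/(1.112·0.85·1.36))
V_stall = √1140 = 33.8 m/s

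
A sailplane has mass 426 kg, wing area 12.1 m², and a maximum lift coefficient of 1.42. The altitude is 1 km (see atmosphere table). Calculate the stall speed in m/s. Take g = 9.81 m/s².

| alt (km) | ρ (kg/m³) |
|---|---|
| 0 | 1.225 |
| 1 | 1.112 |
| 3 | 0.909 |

V_stall = 20.9 m/s

At 1 km, from the table: ρ = 1.112 kg/m³.
Weight W = mg = 426 × 9.81 = 4179 N.
V_stall = √(2W/(ρ·S·CL,max)) = √(2 × 4179 / (1.112 × 12.1 × 1.42))
V_stall = √437.5 = 20.9 m/s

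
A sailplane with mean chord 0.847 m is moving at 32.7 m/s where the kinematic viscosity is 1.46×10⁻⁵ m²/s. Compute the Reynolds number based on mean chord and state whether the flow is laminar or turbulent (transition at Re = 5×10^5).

Re = v·c/ν = 32.7 × 0.847 / (1.46×10⁻⁵) = 1.9×10^6
Since 1.9×10^6 > 5×10^5, the flow is turbulent.

Re = 1.9×10^6 (turbulent)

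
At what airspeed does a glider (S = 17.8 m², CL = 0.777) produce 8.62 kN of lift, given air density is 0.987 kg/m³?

v = 35.5 m/s

L = ½ρv²S·CL ⇒ v = √(2L/(ρ·S·CL))
v = √(2 × 8620 / (0.987 × 17.8 × 0.777)) = √1263 = 35.5 m/s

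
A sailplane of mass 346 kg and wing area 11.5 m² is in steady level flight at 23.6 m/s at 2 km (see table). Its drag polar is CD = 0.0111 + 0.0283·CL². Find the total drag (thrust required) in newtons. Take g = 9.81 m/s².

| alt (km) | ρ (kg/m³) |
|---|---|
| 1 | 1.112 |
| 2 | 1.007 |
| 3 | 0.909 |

D = 137 N

At 2 km, from the table: ρ = 1.007 kg/m³.
Level flight ⇒ L = W = m·g = 346 × 9.81 = 3394.3 N.
Dynamic pressure q = 0.5 × 1.007 × 23.6² = 280.4 Pa.
Required CL = L/(qS) = 3394.3/(280.4·11.5) = 1.053.
CD = 0.0111 + 0.0283 × 1.053² = 0.04245.
D = q·S·CD = 280.4 × 11.5 × 0.04245 = 136.9 N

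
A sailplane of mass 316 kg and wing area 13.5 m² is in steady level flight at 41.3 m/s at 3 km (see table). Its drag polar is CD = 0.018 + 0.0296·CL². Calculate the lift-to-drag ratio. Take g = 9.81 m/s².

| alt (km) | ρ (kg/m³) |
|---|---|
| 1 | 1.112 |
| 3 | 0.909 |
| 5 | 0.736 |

L/D = 14.4

At 3 km, from the table: ρ = 0.909 kg/m³.
Level flight ⇒ L = W = m·g = 316 × 9.81 = 3100 N.
Dynamic pressure q = 0.5 × 0.909 × 41.3² = 775.2 Pa.
CL = W/(q·S) = 3100 / (775.2 × 13.5) = 0.2962.
CD = 0.018 + 0.0296 × 0.2962² = 0.0206.
L/D = CL/CD = 0.2962 / 0.0206 = 14.4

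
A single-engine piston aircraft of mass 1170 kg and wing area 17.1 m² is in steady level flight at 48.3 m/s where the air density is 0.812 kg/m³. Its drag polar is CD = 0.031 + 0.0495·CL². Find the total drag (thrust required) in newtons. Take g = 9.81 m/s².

D = 905 N

Weight W = mg = 1170 × 9.81 = 11478 N; in level flight L = W.
Dynamic pressure q = 0.5 × 0.812 × 48.3² = 947.2 Pa.
CL = 2W/(ρv²S) = 2×11478/(0.812×48.3²×17.1) = 0.7087.
CD = 0.031 + 0.0495 × 0.7087² = 0.05586.
D = q·S·CD = 947.2 × 17.1 × 0.05586 = 904.7 N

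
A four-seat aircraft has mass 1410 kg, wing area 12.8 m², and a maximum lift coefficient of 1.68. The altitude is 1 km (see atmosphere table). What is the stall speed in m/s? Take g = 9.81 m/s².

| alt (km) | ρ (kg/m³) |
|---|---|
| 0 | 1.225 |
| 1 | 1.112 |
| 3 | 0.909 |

V_stall = 34 m/s

At 1 km, from the table: ρ = 1.112 kg/m³.
Weight W = mg = 1410 × 9.81 = 13830 N.
V_stall = √(2W/(ρ·S·CL,max)) = √(2 × 13830 / (1.112 × 12.8 × 1.68))
V_stall = √1157 = 34 m/s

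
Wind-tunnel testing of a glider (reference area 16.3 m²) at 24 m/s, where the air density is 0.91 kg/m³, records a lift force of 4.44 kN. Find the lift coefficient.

From L = ½ρv²S·CL, rearranging gives CL = 2L/(ρv²S).
CL = 2 × 4440 / (0.91 × 24² × 16.3) = 1.04

CL = 1.04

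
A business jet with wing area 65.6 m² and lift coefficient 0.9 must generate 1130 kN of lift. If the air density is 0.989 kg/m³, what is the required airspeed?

v = 197 m/s

L = ½ρv²S·CL ⇒ v = √(2L/(ρ·S·CL))
v = √(2 × 1.13×10^6 / (0.989 × 65.6 × 0.9)) = √38700 = 197 m/s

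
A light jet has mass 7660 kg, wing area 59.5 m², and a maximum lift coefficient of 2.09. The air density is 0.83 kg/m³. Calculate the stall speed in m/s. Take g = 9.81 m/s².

V_stall = 38.2 m/s

Stall occurs when L = W at CL,max. W = mg = 7660 × 9.81 = 75140 N.
V_stall = √(2W/(ρ·S·CL,max)) = √(2 × 75140 / (0.83 × 59.5 × 2.09))
V_stall = √1456 = 38.2 m/s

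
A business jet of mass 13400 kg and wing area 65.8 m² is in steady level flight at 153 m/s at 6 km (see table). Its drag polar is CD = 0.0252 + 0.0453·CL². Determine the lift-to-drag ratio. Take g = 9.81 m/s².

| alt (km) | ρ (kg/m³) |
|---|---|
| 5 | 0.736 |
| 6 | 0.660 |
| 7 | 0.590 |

At 6 km, from the table: ρ = 0.660 kg/m³.
Weight W = mg = 13400 × 9.81 = 1.3145×10^5 N; in level flight L = W.
q = ½ρv² = ½ × 0.66 × 153² = 7725 Pa.
CL = 2W/(ρv²S) = 2×1.3145×10^5/(0.66×153²×65.8) = 0.2586.
CD = 0.0252 + 0.0453 × 0.2586² = 0.02823.
L/D = CL/CD = 0.2586 / 0.02823 = 9.16

L/D = 9.16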